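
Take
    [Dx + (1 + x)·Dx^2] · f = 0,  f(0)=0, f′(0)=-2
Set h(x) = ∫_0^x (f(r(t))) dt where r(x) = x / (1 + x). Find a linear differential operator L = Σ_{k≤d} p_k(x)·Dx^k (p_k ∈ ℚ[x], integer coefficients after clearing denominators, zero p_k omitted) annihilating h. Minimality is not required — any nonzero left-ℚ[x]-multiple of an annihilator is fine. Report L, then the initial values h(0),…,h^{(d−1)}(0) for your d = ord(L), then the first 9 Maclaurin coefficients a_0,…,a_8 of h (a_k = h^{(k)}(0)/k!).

L = (3 + 4·x)·Dx^2 + (1 + 3·x + 2·x^2)·Dx^3  (order 3).
h: a_k = 0, 0, -1, 1, -7/6, 3/2, -31/15, 3, -127/28, …
ICs: h(0) = 0, h′(0) = 0, h′′(0) = -2.

f: a_k = 0, -2, 1, -2/3, 1/2, -2/5, 1/3, -2/7, 1/4, …
Substitute x→r, Dx→(1/r')Dx; clear ⇒ L₀.
h=∫h₀ ⇒ L = L₀·Dx.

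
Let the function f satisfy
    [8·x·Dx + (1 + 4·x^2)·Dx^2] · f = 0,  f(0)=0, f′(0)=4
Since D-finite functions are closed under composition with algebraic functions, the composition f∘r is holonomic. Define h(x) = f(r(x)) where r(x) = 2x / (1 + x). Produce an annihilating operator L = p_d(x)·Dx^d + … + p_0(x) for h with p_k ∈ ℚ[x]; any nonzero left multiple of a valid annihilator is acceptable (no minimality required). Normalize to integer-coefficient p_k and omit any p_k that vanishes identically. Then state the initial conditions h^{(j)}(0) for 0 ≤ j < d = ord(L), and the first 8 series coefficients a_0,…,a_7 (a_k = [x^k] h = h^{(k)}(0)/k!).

L = (2 + 34·x)·Dx + (1 + 2·x + 17·x^2)·Dx^2  (order 2).
h: a_k = 0, 8, -8, -104/3, 120, 808/5, -4888/3, 5816/7, …
ICs: h(0) = 0, h′(0) = 8.

f: a_k = 0, 4, 0, -16/3, 0, 64/5, 0, -256/7, …
f∘r: x↦r, Dx↦Dx/r' in L_f ⇒ L₀.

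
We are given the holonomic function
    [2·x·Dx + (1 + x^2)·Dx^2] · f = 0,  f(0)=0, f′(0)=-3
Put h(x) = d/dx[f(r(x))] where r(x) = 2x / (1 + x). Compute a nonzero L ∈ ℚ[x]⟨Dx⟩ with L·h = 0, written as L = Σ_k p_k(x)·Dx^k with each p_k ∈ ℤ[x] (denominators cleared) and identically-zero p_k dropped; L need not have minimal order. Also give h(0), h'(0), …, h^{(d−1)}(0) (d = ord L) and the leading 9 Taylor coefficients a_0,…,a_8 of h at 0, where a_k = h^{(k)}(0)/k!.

f: a_k = 0, -3, 0, 1, 0, -3/5, 0, 3/7, 0, …
f∘r: x↦r, Dx↦Dx/r' in L_f ⇒ L₀.
Derive L from L₀ (diff closure).
L = (2 + 10·x) + (1 + 2·x + 5·x^2)·Dx  (order 1).
h: a_k = -6, 12, 6, -72, 114, 132, -834, 1008, 2154, …
ICs: h(0) = -6.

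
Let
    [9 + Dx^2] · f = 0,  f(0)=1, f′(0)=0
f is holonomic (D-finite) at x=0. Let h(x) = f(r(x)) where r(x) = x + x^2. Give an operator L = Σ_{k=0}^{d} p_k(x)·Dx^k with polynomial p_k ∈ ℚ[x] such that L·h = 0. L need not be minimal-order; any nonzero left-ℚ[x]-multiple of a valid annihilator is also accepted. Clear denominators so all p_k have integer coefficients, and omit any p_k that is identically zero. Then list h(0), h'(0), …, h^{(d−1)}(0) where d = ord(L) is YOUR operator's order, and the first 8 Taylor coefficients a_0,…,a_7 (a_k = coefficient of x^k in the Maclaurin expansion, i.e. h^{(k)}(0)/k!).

f: a_k = 1, 0, -9/2, 0, 27/8, 0, -81/80, 0, …
Change of var in L_f (x↦r) gives L₀.
L = (9 + 54·x + 108·x^2 + 72·x^3) - 2·Dx + (1 + 2·x)·Dx^2  (order 2).
h: a_k = 1, 0, -9/2, -9, -9/8, 27/2, 1539/80, 297/40, …
ICs: h(0) = 1, h′(0) = 0.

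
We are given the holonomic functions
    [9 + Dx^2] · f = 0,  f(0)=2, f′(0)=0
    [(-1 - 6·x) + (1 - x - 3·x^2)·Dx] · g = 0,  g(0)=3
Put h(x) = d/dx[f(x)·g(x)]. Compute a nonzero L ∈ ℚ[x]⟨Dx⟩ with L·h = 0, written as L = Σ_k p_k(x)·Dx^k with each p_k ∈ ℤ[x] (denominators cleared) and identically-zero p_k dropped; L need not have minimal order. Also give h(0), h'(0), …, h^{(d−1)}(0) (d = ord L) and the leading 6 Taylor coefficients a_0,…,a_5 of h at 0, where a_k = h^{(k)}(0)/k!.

L = (-15 - 54·x - 135·x^2 + 162·x^3 + 243·x^4) + (6·x + 54·x^2 + 108·x^3)·Dx + (1 - 4·x - 9·x^2 + 18·x^3 + 27·x^4)·Dx^2  (order 2).
h: a_k = 6, -6, 45, 105, 1425/4, 17271/20, …
ICs: h(0) = 6, h′(0) = -6.

f: a_k = 2, 0, -9, 0, 27/4, 0, …
g: a_k = 3, 3, 12, 21, 57, 120, …
L₀ := L_f ⊗_s L_g (sym. prod.), ord ≤ 2.
Derive L from L₀ (diff closure).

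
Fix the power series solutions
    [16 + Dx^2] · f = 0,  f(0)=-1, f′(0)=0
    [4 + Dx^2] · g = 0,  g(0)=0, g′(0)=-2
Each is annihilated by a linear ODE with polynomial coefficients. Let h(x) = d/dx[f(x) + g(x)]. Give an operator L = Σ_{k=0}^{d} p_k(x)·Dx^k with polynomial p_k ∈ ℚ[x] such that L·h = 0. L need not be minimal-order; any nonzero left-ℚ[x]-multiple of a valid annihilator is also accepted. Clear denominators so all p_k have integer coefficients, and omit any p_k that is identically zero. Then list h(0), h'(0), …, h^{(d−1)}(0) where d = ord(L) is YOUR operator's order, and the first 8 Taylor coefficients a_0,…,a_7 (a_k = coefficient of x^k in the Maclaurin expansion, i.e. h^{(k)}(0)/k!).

f: a_k = -1, 0, 8, 0, -32/3, 0, 256/45, 0, …
g: a_k = 0, -2, 0, 4/3, 0, -4/15, 0, 8/315, …
Weyl lclm of L_f,L_g ⇒ L₀ (ord ≤ 4).
Differentiate: ansatz ord ≤ ord L₀ ⇒ L.
L = 64 + 20·Dx^2 + Dx^4  (order 4).
h: a_k = -2, 16, 4, -128/3, -4/3, 512/15, 8/45, -4096/315, …
ICs: h(0) = -2, h′(0) = 16, h′′(0) = 8, h′′′(0) = -256.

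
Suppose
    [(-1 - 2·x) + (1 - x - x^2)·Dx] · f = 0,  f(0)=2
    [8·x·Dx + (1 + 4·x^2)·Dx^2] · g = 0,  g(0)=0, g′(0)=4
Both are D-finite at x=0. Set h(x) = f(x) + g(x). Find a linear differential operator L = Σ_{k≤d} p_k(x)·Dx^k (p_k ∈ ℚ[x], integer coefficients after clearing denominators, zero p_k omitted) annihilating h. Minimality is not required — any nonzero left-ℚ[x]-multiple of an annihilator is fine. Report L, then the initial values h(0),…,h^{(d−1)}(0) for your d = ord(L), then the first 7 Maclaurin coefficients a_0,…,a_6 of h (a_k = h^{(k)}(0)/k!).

f: a_k = 2, 2, 4, 6, 10, 16, 26, …
g: a_k = 0, 4, 0, -16/3, 0, 64/5, 0, …
L₀ := lclm(L_f,L_g); ord L₀ ≤ 1+2.
L = (-16 + 64·x + 400·x^2 + 576·x^3 + 696·x^4 + 96·x^6)·Dx + (13 + 24·x + 22·x^2 + 204·x^3 + 548·x^4 + 488·x^5 + 48·x^6 + 96·x^7)·Dx^2 + (-2 - 5·x - 14·x^2 + 2·x^3 - 13·x^4 + 92·x^5 + 48·x^6 + 16·x^7 + 16·x^8)·Dx^3  (order 3).
h: a_k = 2, 6, 4, 2/3, 10, 144/5, 26, …
ICs: h(0) = 2, h′(0) = 6, h′′(0) = 8.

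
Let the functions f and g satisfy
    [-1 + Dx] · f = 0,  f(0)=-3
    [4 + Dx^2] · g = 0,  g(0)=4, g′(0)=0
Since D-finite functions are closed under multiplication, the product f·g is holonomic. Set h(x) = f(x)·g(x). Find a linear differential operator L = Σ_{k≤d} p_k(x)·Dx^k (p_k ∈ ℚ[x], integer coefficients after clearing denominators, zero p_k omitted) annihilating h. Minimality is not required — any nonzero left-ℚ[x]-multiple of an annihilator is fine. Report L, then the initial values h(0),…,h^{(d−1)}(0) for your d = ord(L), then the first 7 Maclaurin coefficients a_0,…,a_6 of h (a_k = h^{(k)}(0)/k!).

f: a_k = -3, -3, -3/2, -1/2, -1/8, -1/40, -1/240, …
g: a_k = 4, 0, -8, 0, 8/3, 0, -16/45, …
f·g: L₀ = L_f ⊗_s L_g, ord ≤ 1·2.
L = 5 - 2·Dx + Dx^2  (order 2).
h: a_k = -12, -12, 18, 22, 7/2, -41/10, -39/20, …
ICs: h(0) = -12, h′(0) = -12.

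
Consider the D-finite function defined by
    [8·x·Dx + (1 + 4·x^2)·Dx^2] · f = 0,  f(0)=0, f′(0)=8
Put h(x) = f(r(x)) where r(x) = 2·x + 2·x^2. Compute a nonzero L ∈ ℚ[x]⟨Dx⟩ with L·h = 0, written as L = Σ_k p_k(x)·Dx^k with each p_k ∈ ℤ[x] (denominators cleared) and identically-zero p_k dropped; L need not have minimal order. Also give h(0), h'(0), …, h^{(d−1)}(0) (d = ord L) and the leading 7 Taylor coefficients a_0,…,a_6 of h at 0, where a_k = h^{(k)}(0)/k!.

L = (-2 + 32·x + 128·x^2 + 192·x^3 + 96·x^4)·Dx + (1 + 2·x + 16·x^2 + 64·x^3 + 80·x^4 + 32·x^5)·Dx^2  (order 2).
h: a_k = 0, 16, 16, -256/3, -256, 2816/5, 12032/3, …
ICs: h(0) = 0, h′(0) = 16.

f: a_k = 0, 8, 0, -32/3, 0, 128/5, 0, …
Substitute x→r, Dx→(1/r')Dx; clear ⇒ L₀.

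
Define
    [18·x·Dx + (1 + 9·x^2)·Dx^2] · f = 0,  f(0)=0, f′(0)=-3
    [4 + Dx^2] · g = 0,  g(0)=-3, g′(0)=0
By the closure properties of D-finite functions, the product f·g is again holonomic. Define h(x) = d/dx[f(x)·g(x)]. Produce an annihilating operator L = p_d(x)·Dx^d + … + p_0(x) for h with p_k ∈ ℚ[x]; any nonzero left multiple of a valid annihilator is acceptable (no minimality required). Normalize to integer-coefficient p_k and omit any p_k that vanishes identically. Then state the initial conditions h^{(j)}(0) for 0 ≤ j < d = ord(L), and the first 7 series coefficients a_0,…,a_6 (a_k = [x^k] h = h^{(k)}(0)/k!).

L = (52480 + 1115424·x^2 + 18751824·x^4 + 15209856·x^6 + 3464208·x^8 - 11337408·x^10 + 34012224·x^12) + (31032·x + 1320624·x^3 + 10701720·x^5 + 13646880·x^7 + 18895680·x^9 + 34012224·x^11)·Dx + (13640 + 300780·x^2 + 4978584·x^4 + 5269212·x^6 + 3621672·x^8 + 2834352·x^10 + 17006112·x^12)·Dx^2 + (7758·x + 330156·x^3 + 2675430·x^5 + 3411720·x^7 + 4723920·x^9 + 8503056·x^11)·Dx^3 + (130 + 5481·x^2 + 72657·x^4 + 366687·x^6 + 688905·x^8 + 1417176·x^10 + 2125764·x^12)·Dx^4  (order 4).
h: a_k = 9, 0, -135, 0, 1029, 0, -43669/5, …
ICs: h(0) = 9, h′(0) = 0, h′′(0) = -270, h′′′(0) = 0.

f: a_k = 0, -3, 0, 9, 0, -243/5, 0, …
g: a_k = -3, 0, 6, 0, -2, 0, 4/15, …
h₀=f·g: eliminate ⇒ L₀, order ≤ 2·2.
h₀' ⇒ L via d/dx closure of L₀.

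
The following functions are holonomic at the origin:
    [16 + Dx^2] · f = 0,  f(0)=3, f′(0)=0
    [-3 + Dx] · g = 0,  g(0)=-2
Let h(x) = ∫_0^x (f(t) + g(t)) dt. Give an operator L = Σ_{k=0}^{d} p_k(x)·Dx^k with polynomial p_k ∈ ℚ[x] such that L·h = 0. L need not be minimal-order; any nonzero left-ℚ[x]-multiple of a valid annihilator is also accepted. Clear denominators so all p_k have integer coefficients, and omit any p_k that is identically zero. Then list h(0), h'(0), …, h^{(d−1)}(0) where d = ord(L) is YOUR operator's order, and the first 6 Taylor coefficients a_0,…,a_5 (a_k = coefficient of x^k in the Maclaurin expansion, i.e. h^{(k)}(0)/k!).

L = -48·Dx + 16·Dx^2 - 3·Dx^3 + Dx^4  (order 4).
h: a_k = 0, 1, -3, -11, -9/4, 101/20, …
ICs: h(0) = 0, h′(0) = 1, h′′(0) = -6, h′′′(0) = -66.

f: a_k = 3, 0, -24, 0, 32, 0, …
g: a_k = -2, -6, -9, -9, -27/4, -81/20, …
Weyl lclm of L_f,L_g ⇒ L₀ (ord ≤ 3).
∫: right-multiply L₀ by Dx.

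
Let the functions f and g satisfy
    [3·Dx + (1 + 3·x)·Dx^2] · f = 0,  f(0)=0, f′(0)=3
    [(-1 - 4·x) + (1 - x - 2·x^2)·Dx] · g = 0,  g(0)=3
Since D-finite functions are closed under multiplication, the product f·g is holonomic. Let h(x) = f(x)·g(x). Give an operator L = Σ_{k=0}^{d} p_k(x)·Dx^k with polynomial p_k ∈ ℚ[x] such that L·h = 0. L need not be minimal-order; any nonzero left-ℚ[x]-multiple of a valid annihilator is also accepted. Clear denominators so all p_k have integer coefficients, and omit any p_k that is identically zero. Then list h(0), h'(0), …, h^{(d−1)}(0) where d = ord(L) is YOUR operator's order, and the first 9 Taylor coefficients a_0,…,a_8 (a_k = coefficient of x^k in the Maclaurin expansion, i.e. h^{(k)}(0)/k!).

f: a_k = 0, 3, -9/2, 9, -81/4, 243/5, -243/2, 2187/7, -6561/8, …
g: a_k = 3, 3, 9, 15, 33, 63, 129, 255, 513, …
L₀ := L_f ⊗_s L_g (sym. prod.), ord ≤ 2.
L = (7 + 24·x) + (-1 + 17·x + 30·x^2)·Dx + (-1 - 2·x + 5·x^2 + 6·x^3)·Dx^2  (order 2).
h: a_k = 0, 9, -9/2, 81/2, -117/4, 3951/20, -4509/20, 154971/140, -101043/56, …
ICs: h(0) = 0, h′(0) = 9.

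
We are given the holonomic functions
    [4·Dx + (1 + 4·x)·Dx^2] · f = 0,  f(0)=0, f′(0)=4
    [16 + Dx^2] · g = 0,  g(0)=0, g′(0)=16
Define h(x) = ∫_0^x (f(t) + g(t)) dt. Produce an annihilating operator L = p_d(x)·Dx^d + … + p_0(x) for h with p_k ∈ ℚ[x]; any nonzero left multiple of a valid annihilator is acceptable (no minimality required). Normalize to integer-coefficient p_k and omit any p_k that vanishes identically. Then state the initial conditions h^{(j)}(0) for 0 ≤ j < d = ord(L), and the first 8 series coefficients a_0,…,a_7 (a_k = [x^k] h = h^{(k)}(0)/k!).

L = (448 + 512·x + 1024·x^2)·Dx^2 + (48 + 320·x + 768·x^2 + 1024·x^3)·Dx^3 + (28 + 32·x + 64·x^2)·Dx^4 + (3 + 20·x + 48·x^2 + 64·x^3)·Dx^5  (order 5).
h: a_k = 0, 0, 10, -8/3, -16/3, -64/5, 1792/45, -2048/21, …
ICs: h(0) = 0, h′(0) = 0, h′′(0) = 20, h′′′(0) = -16, h′′′′(0) = -128.

f: a_k = 0, 4, -8, 64/3, -64, 1024/5, -2048/3, 16384/7, …
g: a_k = 0, 16, 0, -128/3, 0, 512/15, 0, -4096/315, …
f+g: L₀ = lclm(L_f,L_g), ord ≤ 2+2.
∫: right-multiply L₀ by Dx.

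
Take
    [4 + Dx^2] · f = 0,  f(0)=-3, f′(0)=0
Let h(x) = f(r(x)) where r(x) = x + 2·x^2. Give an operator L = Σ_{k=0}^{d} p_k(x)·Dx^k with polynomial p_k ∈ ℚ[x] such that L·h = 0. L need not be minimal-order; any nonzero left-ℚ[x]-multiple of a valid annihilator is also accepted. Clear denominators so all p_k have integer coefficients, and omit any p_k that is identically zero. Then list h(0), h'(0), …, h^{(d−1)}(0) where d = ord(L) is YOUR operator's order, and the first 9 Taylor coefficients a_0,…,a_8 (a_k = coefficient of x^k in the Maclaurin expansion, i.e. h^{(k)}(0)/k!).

f: a_k = -3, 0, 6, 0, -2, 0, 4/15, 0, -2/105, …
h₀=f(r): pull back L_f along r ⇒ L₀.
L = (4 + 48·x + 192·x^2 + 256·x^3) - 4·Dx + (1 + 4·x)·Dx^2  (order 2).
h: a_k = -3, 0, 6, 24, 22, -16, -716/15, -304/5, -1682/105, …
ICs: h(0) = -3, h′(0) = 0.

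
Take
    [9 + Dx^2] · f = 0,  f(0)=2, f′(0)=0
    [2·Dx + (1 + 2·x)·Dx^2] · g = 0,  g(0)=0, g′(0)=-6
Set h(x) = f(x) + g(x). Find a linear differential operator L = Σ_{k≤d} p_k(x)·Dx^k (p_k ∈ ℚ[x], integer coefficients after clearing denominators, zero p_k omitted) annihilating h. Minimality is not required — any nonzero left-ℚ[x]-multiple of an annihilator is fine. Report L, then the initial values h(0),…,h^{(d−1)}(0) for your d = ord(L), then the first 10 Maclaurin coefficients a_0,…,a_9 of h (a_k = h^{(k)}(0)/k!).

f: a_k = 2, 0, -9, 0, 27/4, 0, -81/40, 0, 729/2240, 0, …
g: a_k = 0, -6, 6, -8, 12, -96/5, 32, -384/7, 96, -512/3, …
f+g: L₀ = lclm(L_f,L_g), ord ≤ 2+2.
L = (594 + 648·x + 648·x^2)·Dx + (153 + 630·x + 972·x^2 + 648·x^3)·Dx^2 + (66 + 72·x + 72·x^2)·Dx^3 + (17 + 70·x + 108·x^2 + 72·x^3)·Dx^4  (order 4).
h: a_k = 2, -6, -3, -8, 75/4, -96/5, 1199/40, -384/7, 215769/2240, -512/3, …
ICs: h(0) = 2, h′(0) = -6, h′′(0) = -6, h′′′(0) = -48.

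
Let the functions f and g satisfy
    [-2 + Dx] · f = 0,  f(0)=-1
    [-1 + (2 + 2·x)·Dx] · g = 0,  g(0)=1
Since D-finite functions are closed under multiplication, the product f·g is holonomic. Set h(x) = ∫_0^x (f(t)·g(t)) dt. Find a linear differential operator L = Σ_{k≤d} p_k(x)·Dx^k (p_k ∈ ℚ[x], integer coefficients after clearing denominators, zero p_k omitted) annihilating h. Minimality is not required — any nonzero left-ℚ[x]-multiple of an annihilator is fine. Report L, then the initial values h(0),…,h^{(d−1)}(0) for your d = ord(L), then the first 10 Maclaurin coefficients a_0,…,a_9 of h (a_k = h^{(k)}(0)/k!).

f: a_k = -1, -2, -2, -4/3, -2/3, -4/15, -4/45, -8/315, -2/315, -4/2835, …
g: a_k = 1, 1/2, -1/8, 1/16, -5/128, 7/256, -21/1024, 33/2048, -429/32768, 715/65536, …
L₀ := L_f ⊗_s L_g (sym. prod.), ord ≤ 1.
Integrate: L := L₀·Dx.
L = (-5 - 4·x)·Dx + (2 + 2·x)·Dx^2  (order 2).
h: a_k = 0, -1, -5/4, -23/24, -103/192, -449/1920, -1949/23040, -1643/64512, -36047/5160960, -135617/92897280, …
ICs: h(0) = 0, h′(0) = -1.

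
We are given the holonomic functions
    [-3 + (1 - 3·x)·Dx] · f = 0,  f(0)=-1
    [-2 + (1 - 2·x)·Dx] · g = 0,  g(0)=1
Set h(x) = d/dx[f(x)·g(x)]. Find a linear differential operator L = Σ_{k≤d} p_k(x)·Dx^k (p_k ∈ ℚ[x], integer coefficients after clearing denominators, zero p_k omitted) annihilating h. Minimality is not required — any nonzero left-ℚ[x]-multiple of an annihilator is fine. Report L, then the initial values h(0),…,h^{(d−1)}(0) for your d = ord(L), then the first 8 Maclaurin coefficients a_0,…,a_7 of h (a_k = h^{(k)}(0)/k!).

f: a_k = -1, -3, -9, -27, -81, -243, -729, -2187, …
g: a_k = 1, 2, 4, 8, 16, 32, 64, 128, …
h₀=f·g: eliminate ⇒ L₀, order ≤ 1·1.
h=h₀': d/dx-closure on L₀ ⇒ L.
L = (38 - 180·x + 216·x^2) + (-5 + 37·x - 90·x^2 + 72·x^3)·Dx  (order 1).
h: a_k = -5, -38, -195, -844, -3325, -12354, -44135, -153368, …
ICs: h(0) = -5.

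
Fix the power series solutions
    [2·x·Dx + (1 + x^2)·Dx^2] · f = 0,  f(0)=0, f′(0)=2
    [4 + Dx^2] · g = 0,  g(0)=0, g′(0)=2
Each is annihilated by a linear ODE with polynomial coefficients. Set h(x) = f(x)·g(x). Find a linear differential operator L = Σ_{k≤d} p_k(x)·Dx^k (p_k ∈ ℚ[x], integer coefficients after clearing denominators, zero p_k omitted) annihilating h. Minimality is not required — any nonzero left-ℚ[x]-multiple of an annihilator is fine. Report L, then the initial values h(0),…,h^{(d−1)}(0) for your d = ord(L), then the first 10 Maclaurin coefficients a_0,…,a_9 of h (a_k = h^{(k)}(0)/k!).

f: a_k = 0, 2, 0, -2/3, 0, 2/5, 0, -2/7, 0, 2/9, …
g: a_k = 0, 2, 0, -4/3, 0, 4/15, 0, -8/315, 0, 4/2835, …
h₀=f·g: eliminate ⇒ L₀, order ≤ 2·2.
L = (160 + 464·x^2 + 464·x^4 + 256·x^6 + 64·x^8) + (96·x + 224·x^3 + 192·x^5 + 64·x^7)·Dx + (60 + 188·x^2 + 216·x^4 + 128·x^6 + 32·x^8)·Dx^2 + (24·x + 56·x^3 + 48·x^5 + 16·x^7)·Dx^3 + (5 + 18·x^2 + 25·x^4 + 16·x^6 + 4·x^8)·Dx^4  (order 4).
h: a_k = 0, 0, 4, 0, -4, 0, 20/9, 0, -4/3, 0, …
ICs: h(0) = 0, h′(0) = 0, h′′(0) = 8, h′′′(0) = 0.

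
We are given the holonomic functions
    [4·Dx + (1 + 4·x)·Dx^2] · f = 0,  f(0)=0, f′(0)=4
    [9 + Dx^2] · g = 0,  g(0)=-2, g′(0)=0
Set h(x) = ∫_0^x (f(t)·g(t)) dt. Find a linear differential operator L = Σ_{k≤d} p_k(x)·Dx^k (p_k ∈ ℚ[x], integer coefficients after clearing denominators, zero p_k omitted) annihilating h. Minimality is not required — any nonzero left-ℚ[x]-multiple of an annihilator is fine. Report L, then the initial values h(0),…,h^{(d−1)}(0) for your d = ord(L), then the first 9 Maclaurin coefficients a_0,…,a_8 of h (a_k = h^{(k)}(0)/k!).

f: a_k = 0, 4, -8, 64/3, -64, 1024/5, -2048/3, 16384/7, -8192, …
g: a_k = -2, 0, 9, 0, -27/4, 0, 81/40, 0, -729/2240, …
h₀=f·g: eliminate ⇒ L₀, order ≤ 2·2.
Integrate: L := L₀·Dx.
L = (-2043 - 1296·x + 44064·x^2 + 186624·x^3 + 186624·x^4)·Dx + (72 + 5472·x + 31104·x^2 + 41472·x^3)·Dx^2 + (-182 + 864·x + 12096·x^2 + 41472·x^3 + 41472·x^4)·Dx^3 + (8 + 608·x + 3456·x^2 + 4608·x^3)·Dx^4 + (5 + 112·x + 800·x^2 + 2304·x^3 + 2304·x^4)·Dx^5  (order 5).
h: a_k = 0, 0, -4, 16/3, -5/3, 56/5, -1223/30, 2530/21, -208169/560, …
ICs: h(0) = 0, h′(0) = 0, h′′(0) = -8, h′′′(0) = 32, h′′′′(0) = -40.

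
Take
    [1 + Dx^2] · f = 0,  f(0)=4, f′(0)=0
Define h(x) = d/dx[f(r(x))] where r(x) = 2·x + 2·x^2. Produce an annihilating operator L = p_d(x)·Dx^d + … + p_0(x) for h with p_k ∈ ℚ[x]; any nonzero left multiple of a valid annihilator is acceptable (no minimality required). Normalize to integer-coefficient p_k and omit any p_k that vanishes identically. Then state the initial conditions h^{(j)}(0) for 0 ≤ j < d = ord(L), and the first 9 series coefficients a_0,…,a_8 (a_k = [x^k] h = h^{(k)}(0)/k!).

L = (16 + 32·x + 96·x^2 + 128·x^3 + 64·x^4) + (-6 - 12·x)·Dx + (1 + 4·x + 4·x^2)·Dx^2  (order 2).
h: a_k = 0, -16, -48, -64/3, 160/3, 1408/15, 896/15, -6656/315, -2176/35, …
ICs: h(0) = 0, h′(0) = -16.

f: a_k = 4, 0, -2, 0, 1/6, 0, -1/180, 0, 1/10080, …
h₀=f(r): pull back L_f along r ⇒ L₀.
h₀' ⇒ L via d/dx closure of L₀.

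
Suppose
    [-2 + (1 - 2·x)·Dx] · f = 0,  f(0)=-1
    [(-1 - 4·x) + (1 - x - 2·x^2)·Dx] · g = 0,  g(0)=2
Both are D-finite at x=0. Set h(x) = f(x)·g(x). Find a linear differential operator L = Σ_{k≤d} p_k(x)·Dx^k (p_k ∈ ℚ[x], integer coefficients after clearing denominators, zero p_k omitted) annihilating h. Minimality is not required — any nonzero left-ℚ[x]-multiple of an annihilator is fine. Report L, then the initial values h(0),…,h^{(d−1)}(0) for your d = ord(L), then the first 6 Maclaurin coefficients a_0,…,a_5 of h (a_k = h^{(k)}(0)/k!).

f: a_k = -1, -2, -4, -8, -16, -32, …
g: a_k = 2, 2, 6, 10, 22, 42, …
Product ⇒ symmetric product L₀, ord ≤ 1.
L = (3 + 6·x) + (-1 + x + 2·x^2)·Dx  (order 1).
h: a_k = -2, -6, -18, -46, -114, -270, …
ICs: h(0) = -2.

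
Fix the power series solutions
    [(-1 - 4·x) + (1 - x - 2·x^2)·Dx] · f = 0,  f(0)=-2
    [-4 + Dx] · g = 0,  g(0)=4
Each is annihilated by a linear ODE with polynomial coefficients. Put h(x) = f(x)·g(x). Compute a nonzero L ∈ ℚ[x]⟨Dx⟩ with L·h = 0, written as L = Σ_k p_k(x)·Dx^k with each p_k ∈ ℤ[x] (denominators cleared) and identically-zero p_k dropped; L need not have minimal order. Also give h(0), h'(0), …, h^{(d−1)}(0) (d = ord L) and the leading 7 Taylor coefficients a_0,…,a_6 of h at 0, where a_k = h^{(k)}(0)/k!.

L = (5 - 8·x^2) + (-1 + x + 2·x^2)·Dx  (order 1).
h: a_k = -8, -40, -120, -856/3, -1832/3, -6248/5, -22648/9, …
ICs: h(0) = -8.

f: a_k = -2, -2, -6, -10, -22, -42, -86, …
g: a_k = 4, 16, 32, 128/3, 128/3, 512/15, 1024/45, …
h₀=f·g: eliminate ⇒ L₀, order ≤ 1·1.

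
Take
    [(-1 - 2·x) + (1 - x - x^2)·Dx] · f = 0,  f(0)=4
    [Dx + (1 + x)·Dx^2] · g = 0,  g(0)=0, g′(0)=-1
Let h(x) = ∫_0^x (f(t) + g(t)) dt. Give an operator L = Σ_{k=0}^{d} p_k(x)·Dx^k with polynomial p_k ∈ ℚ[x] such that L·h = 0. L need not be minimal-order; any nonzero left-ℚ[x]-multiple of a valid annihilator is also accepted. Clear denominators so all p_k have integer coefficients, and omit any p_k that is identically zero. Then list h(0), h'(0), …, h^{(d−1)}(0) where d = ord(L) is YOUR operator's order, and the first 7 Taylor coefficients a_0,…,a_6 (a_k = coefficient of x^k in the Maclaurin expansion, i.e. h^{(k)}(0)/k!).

f: a_k = 4, 4, 8, 12, 20, 32, 52, …
g: a_k = 0, -1, 1/2, -1/3, 1/4, -1/5, 1/6, …
f+g: L₀ = lclm(L_f,L_g), ord ≤ 1+2.
h=∫h₀ ⇒ L = L₀·Dx.
L = (26 + 70·x + 76·x^2 + 36·x^3 + 12·x^4)·Dx^2 + (16 + 84·x + 160·x^2 + 144·x^3 + 74·x^4 + 20·x^5)·Dx^3 + (-5 - 11·x + x^2 + 23·x^3 + 29·x^4 + 17·x^5 + 4·x^6)·Dx^4  (order 4).
h: a_k = 0, 4, 3/2, 17/6, 35/12, 81/20, 53/10, …
ICs: h(0) = 0, h′(0) = 4, h′′(0) = 3, h′′′(0) = 17.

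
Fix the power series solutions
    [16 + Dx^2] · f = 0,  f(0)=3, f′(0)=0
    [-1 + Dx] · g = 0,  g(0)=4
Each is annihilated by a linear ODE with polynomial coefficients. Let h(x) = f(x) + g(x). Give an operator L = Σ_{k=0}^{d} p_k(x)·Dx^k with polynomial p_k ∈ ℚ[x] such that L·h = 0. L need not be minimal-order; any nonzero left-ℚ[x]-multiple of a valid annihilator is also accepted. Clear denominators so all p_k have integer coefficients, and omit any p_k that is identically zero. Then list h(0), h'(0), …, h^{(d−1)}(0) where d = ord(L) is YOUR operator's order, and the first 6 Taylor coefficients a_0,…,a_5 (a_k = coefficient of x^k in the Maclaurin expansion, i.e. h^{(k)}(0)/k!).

L = -16 + 16·Dx - Dx^2 + Dx^3  (order 3).
h: a_k = 7, 4, -22, 2/3, 193/6, 1/30, …
ICs: h(0) = 7, h′(0) = 4, h′′(0) = -44.

f: a_k = 3, 0, -24, 0, 32, 0, …
g: a_k = 4, 4, 2, 2/3, 1/6, 1/30, …
Weyl lclm of L_f,L_g ⇒ L₀ (ord ≤ 3).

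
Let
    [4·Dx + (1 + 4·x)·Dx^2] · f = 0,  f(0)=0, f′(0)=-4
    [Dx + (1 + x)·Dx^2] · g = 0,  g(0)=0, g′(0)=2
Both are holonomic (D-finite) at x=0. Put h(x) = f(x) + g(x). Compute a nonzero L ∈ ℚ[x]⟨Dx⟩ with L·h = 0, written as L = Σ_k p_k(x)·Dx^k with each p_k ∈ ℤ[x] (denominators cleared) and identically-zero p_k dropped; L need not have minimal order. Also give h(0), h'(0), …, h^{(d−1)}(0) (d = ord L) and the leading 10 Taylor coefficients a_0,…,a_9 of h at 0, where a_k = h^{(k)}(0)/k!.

L = 8·Dx + (10 + 16·x)·Dx^2 + (1 + 5·x + 4·x^2)·Dx^3  (order 3).
h: a_k = 0, -2, 7, -62/3, 127/2, -1022/5, 2047/3, -16382/7, 32767/4, -262142/9, …
ICs: h(0) = 0, h′(0) = -2, h′′(0) = 14.

f: a_k = 0, -4, 8, -64/3, 64, -1024/5, 2048/3, -16384/7, 8192, -262144/9, …
g: a_k = 0, 2, -1, 2/3, -1/2, 2/5, -1/3, 2/7, -1/4, 2/9, …
f+g: L₀ = lclm(L_f,L_g), ord ≤ 2+2.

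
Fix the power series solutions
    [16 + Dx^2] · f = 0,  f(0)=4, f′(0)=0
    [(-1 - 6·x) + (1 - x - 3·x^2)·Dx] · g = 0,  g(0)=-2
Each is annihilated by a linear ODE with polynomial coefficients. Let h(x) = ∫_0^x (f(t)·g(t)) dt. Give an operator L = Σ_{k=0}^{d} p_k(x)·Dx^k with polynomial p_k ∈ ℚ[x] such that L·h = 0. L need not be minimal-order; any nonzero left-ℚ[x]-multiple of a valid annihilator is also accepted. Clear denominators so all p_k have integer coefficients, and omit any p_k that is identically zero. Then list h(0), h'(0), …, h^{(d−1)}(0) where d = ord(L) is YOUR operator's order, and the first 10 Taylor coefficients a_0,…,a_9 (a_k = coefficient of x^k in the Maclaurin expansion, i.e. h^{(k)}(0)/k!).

f: a_k = 4, 0, -32, 0, 128/3, 0, -1024/45, 0, 2048/315, 0, …
g: a_k = -2, -2, -8, -14, -38, -80, -194, -434, -1016, -2318, …
L₀ := L_f ⊗_s L_g (sym. prod.), ord ≤ 2.
Integrate: L := L₀·Dx.
L = (-10 + 16·x + 48·x^2)·Dx + (2 + 12·x)·Dx^2 + (-1 + x + 3·x^2)·Dx^3  (order 3).
h: a_k = 0, -8, -4, 32/3, 2, 56/15, 64/9, 6488/315, 1531/45, 217888/2835, …
ICs: h(0) = 0, h′(0) = -8, h′′(0) = -8.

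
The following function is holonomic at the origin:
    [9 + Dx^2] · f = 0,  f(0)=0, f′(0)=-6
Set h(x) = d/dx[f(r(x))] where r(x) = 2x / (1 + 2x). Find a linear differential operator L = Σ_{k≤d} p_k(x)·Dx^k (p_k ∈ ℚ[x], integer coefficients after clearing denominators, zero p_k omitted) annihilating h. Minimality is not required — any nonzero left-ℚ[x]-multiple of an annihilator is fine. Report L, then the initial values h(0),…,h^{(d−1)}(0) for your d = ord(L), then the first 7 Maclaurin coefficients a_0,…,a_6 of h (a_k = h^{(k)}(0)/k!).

L = (60 + 96·x + 96·x^2) + (12 + 72·x + 144·x^2 + 96·x^3)·Dx + (1 + 8·x + 24·x^2 + 32·x^3 + 16·x^4)·Dx^2  (order 2).
h: a_k = -12, 48, 72, -1344, 7032, -24480, 309648/5, …
ICs: h(0) = -12, h′(0) = 48.

f: a_k = 0, -6, 0, 9, 0, -81/20, 0, …
h₀=f(r): pull back L_f along r ⇒ L₀.
h=h₀': d/dx-closure on L₀ ⇒ L.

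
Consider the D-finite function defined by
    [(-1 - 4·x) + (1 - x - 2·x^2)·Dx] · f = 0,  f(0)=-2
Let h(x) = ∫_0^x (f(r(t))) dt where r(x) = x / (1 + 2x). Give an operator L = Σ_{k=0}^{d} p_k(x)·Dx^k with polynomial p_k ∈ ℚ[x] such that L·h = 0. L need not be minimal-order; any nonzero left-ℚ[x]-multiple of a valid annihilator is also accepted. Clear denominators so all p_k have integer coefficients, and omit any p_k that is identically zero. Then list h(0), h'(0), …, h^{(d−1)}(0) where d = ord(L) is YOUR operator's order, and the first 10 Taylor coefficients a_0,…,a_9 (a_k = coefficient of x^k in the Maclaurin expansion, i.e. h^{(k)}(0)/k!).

f: a_k = -2, -2, -6, -10, -22, -42, -86, -170, -342, -682, …
Substitute x→r, Dx→(1/r')Dx; clear ⇒ L₀.
h=∫₀ˣh₀: take L = L₀·Dx.
L = (-1 - 6·x)·Dx + (1 + 5·x + 6·x^2)·Dx^2  (order 2).
h: a_k = 0, -2, -1, -2/3, 3/2, -18/5, 9, -162/7, 243/4, -162, …
ICs: h(0) = 0, h′(0) = -2.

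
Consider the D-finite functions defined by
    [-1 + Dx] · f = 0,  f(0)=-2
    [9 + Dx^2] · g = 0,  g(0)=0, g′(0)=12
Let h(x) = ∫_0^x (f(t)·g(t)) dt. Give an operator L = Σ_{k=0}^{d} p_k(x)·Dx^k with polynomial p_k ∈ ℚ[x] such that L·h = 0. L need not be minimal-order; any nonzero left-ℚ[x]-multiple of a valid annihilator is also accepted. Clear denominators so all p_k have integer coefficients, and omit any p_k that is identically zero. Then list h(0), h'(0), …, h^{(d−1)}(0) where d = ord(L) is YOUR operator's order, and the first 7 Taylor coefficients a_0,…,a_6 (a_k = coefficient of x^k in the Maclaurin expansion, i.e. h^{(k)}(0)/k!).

L = 10·Dx - 2·Dx^2 + Dx^3  (order 3).
h: a_k = 0, 0, -12, -8, 6, 32/5, 2/15, …
ICs: h(0) = 0, h′(0) = 0, h′′(0) = -24.

f: a_k = -2, -2, -1, -1/3, -1/12, -1/60, -1/360, …
g: a_k = 0, 12, 0, -18, 0, 81/10, 0, …
Product ⇒ symmetric product L₀, ord ≤ 2.
h=∫₀ˣh₀: take L = L₀·Dx.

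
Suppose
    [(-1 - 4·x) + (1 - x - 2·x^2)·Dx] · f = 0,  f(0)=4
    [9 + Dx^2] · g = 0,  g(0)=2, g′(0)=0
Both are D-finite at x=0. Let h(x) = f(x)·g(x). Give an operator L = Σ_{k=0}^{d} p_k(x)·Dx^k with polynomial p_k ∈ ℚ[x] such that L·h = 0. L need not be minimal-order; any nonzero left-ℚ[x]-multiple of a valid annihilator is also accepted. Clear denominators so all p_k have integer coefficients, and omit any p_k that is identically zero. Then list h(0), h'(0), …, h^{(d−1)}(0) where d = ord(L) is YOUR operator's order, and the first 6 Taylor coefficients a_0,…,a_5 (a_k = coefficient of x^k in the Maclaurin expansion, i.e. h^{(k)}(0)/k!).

L = (-5 + 9·x + 18·x^2) + (2 + 8·x)·Dx + (-1 + x + 2·x^2)·Dx^2  (order 2).
h: a_k = 8, 8, -12, 4, 7, 15, …
ICs: h(0) = 8, h′(0) = 8.

f: a_k = 4, 4, 12, 20, 44, 84, …
g: a_k = 2, 0, -9, 0, 27/4, 0, …
L₀ := L_f ⊗_s L_g (sym. prod.), ord ≤ 2.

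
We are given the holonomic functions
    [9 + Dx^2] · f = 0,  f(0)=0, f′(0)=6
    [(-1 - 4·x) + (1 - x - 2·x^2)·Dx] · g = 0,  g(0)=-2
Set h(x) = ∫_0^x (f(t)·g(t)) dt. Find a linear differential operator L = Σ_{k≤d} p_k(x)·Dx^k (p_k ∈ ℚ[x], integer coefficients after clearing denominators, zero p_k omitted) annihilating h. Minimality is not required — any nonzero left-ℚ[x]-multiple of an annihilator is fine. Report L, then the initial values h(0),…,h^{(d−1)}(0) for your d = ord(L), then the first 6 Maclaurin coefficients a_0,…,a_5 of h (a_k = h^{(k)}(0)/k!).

L = (-5 + 9·x + 18·x^2)·Dx + (2 + 8·x)·Dx^2 + (-1 + x + 2·x^2)·Dx^3  (order 3).
h: a_k = 0, 0, -6, -4, -9/2, -42/5, …
ICs: h(0) = 0, h′(0) = 0, h′′(0) = -12.

f: a_k = 0, 6, 0, -9, 0, 81/20, …
g: a_k = -2, -2, -6, -10, -22, -42, …
f·g: L₀ = L_f ⊗_s L_g, ord ≤ 2·1.
∫: right-multiply L₀ by Dx.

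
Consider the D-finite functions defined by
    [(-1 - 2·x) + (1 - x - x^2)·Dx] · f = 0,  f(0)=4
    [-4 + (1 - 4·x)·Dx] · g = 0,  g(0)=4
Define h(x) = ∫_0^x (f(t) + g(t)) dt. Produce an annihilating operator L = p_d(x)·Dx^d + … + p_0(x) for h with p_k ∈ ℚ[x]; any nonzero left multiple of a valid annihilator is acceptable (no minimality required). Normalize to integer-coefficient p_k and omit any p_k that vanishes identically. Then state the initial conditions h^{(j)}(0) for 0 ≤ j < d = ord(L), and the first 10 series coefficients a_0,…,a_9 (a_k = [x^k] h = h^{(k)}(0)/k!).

f: a_k = 4, 4, 8, 12, 20, 32, 52, 84, 136, 220, …
g: a_k = 4, 16, 64, 256, 1024, 4096, 16384, 65536, 262144, 1048576, …
Sum ⇒ L₀ = lclm(L_f,L_g) in ℚ(x)⟨Dx⟩.
∫: right-multiply L₀ by Dx.
L = (-16 - 72·x + 24·x^2 - 32·x^3)·Dx + (28 - 38·x - 54·x^2 + 16·x^3 - 64·x^4)·Dx^2 + (-3 + 17·x - 23·x^2 + 14·x^3 - 4·x^4 - 16·x^5)·Dx^3  (order 3).
h: a_k = 0, 8, 10, 24, 67, 1044/5, 688, 2348, 16405/2, 262280/9, …
ICs: h(0) = 0, h′(0) = 8, h′′(0) = 20.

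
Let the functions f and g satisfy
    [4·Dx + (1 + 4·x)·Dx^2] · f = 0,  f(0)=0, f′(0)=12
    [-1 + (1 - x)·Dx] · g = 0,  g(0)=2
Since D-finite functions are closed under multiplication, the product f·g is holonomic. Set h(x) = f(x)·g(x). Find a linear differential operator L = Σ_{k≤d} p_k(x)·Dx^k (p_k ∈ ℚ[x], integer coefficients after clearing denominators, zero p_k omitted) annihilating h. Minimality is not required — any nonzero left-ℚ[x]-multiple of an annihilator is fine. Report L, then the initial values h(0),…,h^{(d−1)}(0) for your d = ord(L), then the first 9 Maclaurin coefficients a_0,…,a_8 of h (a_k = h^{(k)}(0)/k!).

L = 4 + (-2 + 12·x)·Dx + (-1 - 3·x + 4·x^2)·Dx^2  (order 2).
h: a_k = 0, 24, -24, 104, -280, 4744/5, -15736/5, 381368/35, -1338952/35, …
ICs: h(0) = 0, h′(0) = 24.

f: a_k = 0, 12, -24, 64, -192, 3072/5, -2048, 49152/7, -24576, …
g: a_k = 2, 2, 2, 2, 2, 2, 2, 2, 2, …
Product ⇒ symmetric product L₀, ord ≤ 2.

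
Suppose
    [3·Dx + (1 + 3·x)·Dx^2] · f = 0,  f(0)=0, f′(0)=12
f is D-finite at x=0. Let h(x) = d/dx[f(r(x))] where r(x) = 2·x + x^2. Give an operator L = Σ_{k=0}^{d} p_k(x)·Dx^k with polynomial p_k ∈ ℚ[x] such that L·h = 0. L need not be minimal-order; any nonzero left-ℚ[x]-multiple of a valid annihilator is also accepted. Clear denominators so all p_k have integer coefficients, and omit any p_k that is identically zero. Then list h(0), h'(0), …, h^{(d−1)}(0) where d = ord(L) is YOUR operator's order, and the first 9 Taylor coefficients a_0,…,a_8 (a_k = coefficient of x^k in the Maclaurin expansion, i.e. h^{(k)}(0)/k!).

f: a_k = 0, 12, -18, 36, -81, 972/5, -486, 8748/7, -6561/2, …
Substitute x→r, Dx→(1/r')Dx; clear ⇒ L₀.
Derive L from L₀ (diff closure).
L = (5 + 6·x + 3·x^2) + (1 + 7·x + 9·x^2 + 3·x^3)·Dx  (order 1).
h: a_k = 24, -120, 648, -3528, 19224, -104760, 570888, -3111048, 16953624, …
ICs: h(0) = 24.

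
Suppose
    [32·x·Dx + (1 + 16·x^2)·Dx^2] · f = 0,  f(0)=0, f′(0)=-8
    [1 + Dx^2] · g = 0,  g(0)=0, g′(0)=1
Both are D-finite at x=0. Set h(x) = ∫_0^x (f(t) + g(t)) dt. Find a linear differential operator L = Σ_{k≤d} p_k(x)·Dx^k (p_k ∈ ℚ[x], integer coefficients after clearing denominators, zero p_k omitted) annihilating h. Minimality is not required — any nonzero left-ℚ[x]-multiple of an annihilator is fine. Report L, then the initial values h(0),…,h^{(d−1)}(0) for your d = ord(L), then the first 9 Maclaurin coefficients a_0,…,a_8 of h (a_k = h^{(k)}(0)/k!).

f: a_k = 0, -8, 0, 128/3, 0, -2048/5, 0, 32768/7, 0, …
g: a_k = 0, 1, 0, -1/6, 0, 1/120, 0, -1/5040, 0, …
Weyl lclm of L_f,L_g ⇒ L₀ (ord ≤ 4).
h=∫h₀ ⇒ L = L₀·Dx.
L = (-6112·x + 99328·x^3 + 8192·x^5)·Dx^2 + (-31 + 1072·x^2 + 25344·x^4 + 4096·x^6)·Dx^3 + (-6112·x + 99328·x^3 + 8192·x^5)·Dx^4 + (-31 + 1072·x^2 + 25344·x^4 + 4096·x^6)·Dx^5  (order 5).
h: a_k = 0, 0, -7/2, 0, 85/8, 0, -49151/720, 0, 23592959/40320, …
ICs: h(0) = 0, h′(0) = 0, h′′(0) = -7, h′′′(0) = 0, h′′′′(0) = 255.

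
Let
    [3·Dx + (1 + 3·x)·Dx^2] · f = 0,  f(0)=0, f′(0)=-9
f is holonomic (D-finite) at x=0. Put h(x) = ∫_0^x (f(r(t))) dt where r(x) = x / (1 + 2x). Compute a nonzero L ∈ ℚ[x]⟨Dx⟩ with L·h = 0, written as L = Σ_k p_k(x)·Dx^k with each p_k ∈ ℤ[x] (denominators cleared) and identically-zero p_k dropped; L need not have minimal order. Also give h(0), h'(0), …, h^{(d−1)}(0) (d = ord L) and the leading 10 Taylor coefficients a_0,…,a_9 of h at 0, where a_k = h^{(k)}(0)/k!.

L = (7 + 20·x)·Dx^2 + (1 + 7·x + 10·x^2)·Dx^3  (order 3).
h: a_k = 0, 0, -9/2, 21/2, -117/4, 1827/20, -3093/10, 2223/2, -233991/56, 130123/8, …
ICs: h(0) = 0, h′(0) = 0, h′′(0) = -9.

f: a_k = 0, -9, 27/2, -27, 243/4, -729/5, 729/2, -6561/7, 19683/8, -6561, …
h₀=f(r): pull back L_f along r ⇒ L₀.
∫: right-multiply L₀ by Dx.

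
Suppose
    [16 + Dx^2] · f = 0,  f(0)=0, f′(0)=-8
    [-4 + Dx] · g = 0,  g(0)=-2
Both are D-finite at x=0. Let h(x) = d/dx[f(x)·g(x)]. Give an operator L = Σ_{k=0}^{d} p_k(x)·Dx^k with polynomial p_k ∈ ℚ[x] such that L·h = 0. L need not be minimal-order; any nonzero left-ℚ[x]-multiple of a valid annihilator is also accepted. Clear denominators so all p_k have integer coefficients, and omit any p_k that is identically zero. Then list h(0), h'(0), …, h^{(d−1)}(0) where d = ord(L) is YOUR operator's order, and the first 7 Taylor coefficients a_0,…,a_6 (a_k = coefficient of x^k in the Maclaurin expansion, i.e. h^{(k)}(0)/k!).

L = 32 - 8·Dx + Dx^2  (order 2).
h: a_k = 16, 128, 256, 0, -2048/3, -16384/15, -32768/45, …
ICs: h(0) = 16, h′(0) = 128.

f: a_k = 0, -8, 0, 64/3, 0, -256/15, 0, …
g: a_k = -2, -8, -16, -64/3, -64/3, -256/15, -512/45, …
h₀=f·g: eliminate ⇒ L₀, order ≤ 2·1.
Differentiate: ansatz ord ≤ ord L₀ ⇒ L.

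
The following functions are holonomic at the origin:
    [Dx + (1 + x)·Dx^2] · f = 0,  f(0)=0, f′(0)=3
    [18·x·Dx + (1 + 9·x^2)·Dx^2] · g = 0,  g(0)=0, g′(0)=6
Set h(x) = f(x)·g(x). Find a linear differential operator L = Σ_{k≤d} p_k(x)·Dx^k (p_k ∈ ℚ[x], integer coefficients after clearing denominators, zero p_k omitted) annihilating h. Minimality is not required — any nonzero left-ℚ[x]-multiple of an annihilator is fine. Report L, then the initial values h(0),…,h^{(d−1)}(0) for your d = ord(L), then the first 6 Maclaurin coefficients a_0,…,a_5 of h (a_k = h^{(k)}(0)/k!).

L = (1368 + 2700·x + 37584·x^2 + 95580·x^3 + 87480·x^4 + 37908·x^5 + 26244·x^7)·Dx + (1298 + 9180·x + 54612·x^2 + 194724·x^3 + 324000·x^4 + 271188·x^5 + 102060·x^6 + 78732·x^7 + 91854·x^8)·Dx^2 + (76 + 2848·x + 12096·x^2 + 43992·x^3 + 117288·x^4 + 173016·x^5 + 139968·x^6 + 75816·x^7 + 78732·x^8 + 52488·x^9)·Dx^3 + (37 + 146·x + 901·x^2 + 2808·x^3 + 7362·x^4 + 15228·x^5 + 21546·x^6 + 17496·x^7 + 12393·x^8 + 13122·x^9 + 6561·x^10)·Dx^4  (order 4).
h: a_k = 0, 0, 18, -9, -48, 45/2, …
ICs: h(0) = 0, h′(0) = 0, h′′(0) = 36, h′′′(0) = -54.

f: a_k = 0, 3, -3/2, 1, -3/4, 3/5, …
g: a_k = 0, 6, 0, -18, 0, 486/5, …
Product ⇒ symmetric product L₀, ord ≤ 4.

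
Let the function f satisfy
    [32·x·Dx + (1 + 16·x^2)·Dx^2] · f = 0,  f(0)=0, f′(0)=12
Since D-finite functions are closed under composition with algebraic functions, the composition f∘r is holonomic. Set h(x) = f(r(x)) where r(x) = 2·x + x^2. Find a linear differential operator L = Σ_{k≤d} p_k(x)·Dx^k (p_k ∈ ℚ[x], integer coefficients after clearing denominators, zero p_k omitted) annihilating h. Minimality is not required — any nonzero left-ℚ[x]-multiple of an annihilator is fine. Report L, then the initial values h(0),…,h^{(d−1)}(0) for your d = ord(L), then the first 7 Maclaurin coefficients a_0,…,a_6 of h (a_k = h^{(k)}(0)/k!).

f: a_k = 0, 12, 0, -64, 0, 3072/5, 0, …
Change of var in L_f (x↦r) gives L₀.
L = (-1 + 128·x + 256·x^2 + 192·x^3 + 48·x^4)·Dx + (1 + x + 64·x^2 + 128·x^3 + 80·x^4 + 16·x^5)·Dx^2  (order 2).
h: a_k = 0, 24, 12, -512, -768, 96384/5, 49088, …
ICs: h(0) = 0, h′(0) = 24.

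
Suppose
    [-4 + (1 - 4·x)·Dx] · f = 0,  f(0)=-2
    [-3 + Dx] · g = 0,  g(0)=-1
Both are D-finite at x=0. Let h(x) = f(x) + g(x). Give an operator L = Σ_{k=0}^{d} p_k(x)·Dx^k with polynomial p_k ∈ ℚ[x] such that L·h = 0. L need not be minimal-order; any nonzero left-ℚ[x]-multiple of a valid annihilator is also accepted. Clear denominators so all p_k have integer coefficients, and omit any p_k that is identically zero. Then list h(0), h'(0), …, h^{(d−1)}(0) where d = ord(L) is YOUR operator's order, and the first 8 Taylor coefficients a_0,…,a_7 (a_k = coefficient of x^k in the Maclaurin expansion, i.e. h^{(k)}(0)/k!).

f: a_k = -2, -8, -32, -128, -512, -2048, -8192, -32768, …
g: a_k = -1, -3, -9/2, -9/2, -27/8, -81/40, -81/80, -243/560, …
h₀=f+g: left-lcm gives L₀, ord ≤ 2.
L = (-60 - 144·x) + (23 + 72·x - 144·x^2)·Dx + (-1 - 8·x + 48·x^2)·Dx^2  (order 2).
h: a_k = -3, -11, -73/2, -265/2, -4123/8, -82001/40, -655441/80, -18350323/560, …
ICs: h(0) = -3, h′(0) = -11.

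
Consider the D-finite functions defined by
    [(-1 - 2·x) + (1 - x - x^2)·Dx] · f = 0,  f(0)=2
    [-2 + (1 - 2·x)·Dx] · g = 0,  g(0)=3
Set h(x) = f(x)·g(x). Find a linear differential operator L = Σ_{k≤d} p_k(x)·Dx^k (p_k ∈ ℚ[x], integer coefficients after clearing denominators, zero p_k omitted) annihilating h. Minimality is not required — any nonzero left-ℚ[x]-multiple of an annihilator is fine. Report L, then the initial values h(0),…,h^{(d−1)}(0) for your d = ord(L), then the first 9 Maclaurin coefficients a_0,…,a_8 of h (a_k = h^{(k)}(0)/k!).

L = (-3 + 2·x + 6·x^2) + (1 - 3·x + x^2 + 2·x^3)·Dx  (order 1).
h: a_k = 6, 18, 48, 114, 258, 564, 1206, 2538, 5280, …
ICs: h(0) = 6.

f: a_k = 2, 2, 4, 6, 10, 16, 26, 42, 68, …
g: a_k = 3, 6, 12, 24, 48, 96, 192, 384, 768, …
L₀ := L_f ⊗_s L_g (sym. prod.), ord ≤ 1.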